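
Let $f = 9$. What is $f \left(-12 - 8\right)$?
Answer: $-180$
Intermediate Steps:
$f \left(-12 - 8\right) = 9 \left(-12 - 8\right) = 9 \left(-20\right) = -180$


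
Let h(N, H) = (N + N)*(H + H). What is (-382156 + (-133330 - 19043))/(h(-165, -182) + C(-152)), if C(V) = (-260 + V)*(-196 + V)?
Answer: -534529/263496 ≈ -2.0286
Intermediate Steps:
h(N, H) = 4*H*N (h(N, H) = (2*N)*(2*H) = 4*H*N)
(-382156 + (-133330 - 19043))/(h(-165, -182) + C(-152)) = (-382156 + (-133330 - 19043))/(4*(-182)*(-165) + (50960 + (-152)² - 456*(-152))) = (-382156 - 152373)/(120120 + (50960 + 23104 + 69312)) = -534529/(120120 + 143376) = -534529/263496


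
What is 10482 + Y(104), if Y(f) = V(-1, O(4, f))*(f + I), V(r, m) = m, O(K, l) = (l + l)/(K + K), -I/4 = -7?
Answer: 13914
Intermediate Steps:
I = 28 (I = -4*(-7) = 28)
O(K, l) = l/K (O(K, l) = (2*l)/((2*K)) = (2*l)*(1/(2*K)) = l/K)
Y(f) = f*(28 + f)/4 (Y(f) = (f/4)*(f + 28) = (f*(¼))*(28 + f) = (f/4)*(28 + f) = f*(28 + f)/4)
10482 + Y(104) = 10482 + (¼)*104*(28 + 104) = 10482 + (¼)*104*132 = 10482 + 3432 = 13914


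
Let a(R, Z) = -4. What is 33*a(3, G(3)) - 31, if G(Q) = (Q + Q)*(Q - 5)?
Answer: -163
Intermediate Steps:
G(Q) = 2*Q*(-5 + Q) (G(Q) = (2*Q)*(-5 + Q) = 2*Q*(-5 + Q))
33*a(3, G(3)) - 31 = 33*(-4) - 31 = -132 - 31 = -163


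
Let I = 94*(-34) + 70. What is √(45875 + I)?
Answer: √42749 ≈ 206.76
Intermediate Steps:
I = -3126 (I = -3196 + 70 = -3126)
√(45875 + I) = √(45875 - 3126) = √42749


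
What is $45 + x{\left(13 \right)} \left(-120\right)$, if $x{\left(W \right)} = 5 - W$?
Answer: $1005$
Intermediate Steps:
$45 + x{\left(13 \right)} \left(-120\right) = 45 + \left(5 - 13\right) \left(-120\right) = 45 - -960 = 45 + 960 = 1005$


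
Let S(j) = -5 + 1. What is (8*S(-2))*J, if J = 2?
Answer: -64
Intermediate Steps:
S(j) = -4
(8*S(-2))*J = (8*(-4))*2 = -32*2 = -64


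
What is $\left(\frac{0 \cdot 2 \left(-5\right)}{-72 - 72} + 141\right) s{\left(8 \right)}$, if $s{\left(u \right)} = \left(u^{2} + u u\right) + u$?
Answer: $19176$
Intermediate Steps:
$s{\left(u \right)} = u + 2 u^{2}$ ($s{\left(u \right)} = \left(u^{2} + u^{2}\right) + u = 2 u^{2} + u = u + 2 u^{2}$)
$\left(\frac{0 \cdot 2 \left(-5\right)}{-72 - 72} + 141\right) s{\left(8 \right)} = \left(\frac{0 \cdot 2 \left(-5\right)}{-72 - 72} + 141\right) 8 \left(1 + 2 \cdot 8\right) = \left(\frac{0 \left(-5\right)}{-72 - 72} + 141\right) 8 \left(1 + 16\right) = \left(\frac{0}{-144} + 141\right) 8 \cdot 17 = \left(0 \left(- \frac{1}{144}\right) + 141\right) 136 = \left(0 + 141\right) 136 = 141 \cdot 136 = 19176$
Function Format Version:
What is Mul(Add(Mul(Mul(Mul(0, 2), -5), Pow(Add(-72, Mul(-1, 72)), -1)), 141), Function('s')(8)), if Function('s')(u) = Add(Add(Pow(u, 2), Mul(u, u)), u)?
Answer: 19176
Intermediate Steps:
Function('s')(u) = Add(u, Mul(2, Pow(u, 2))) (Function('s')(u) = Add(Add(Pow(u, 2), Pow(u, 2)), u) = Add(Mul(2, Pow(u, 2)), u) = Add(u, Mul(2, Pow(u, 2))))
Mul(Add(Mul(Mul(Mul(0, 2), -5), Pow(Add(-72, Mul(-1, 72)), -1)), 141), Function('s')(8)) = Mul(Add(Mul(Mul(Mul(0, 2), -5), Pow(Add(-72, Mul(-1, 72)), -1)), 141), Mul(8, Add(1, Mul(2, 8)))) = Mul(Add(Mul(Mul(0, -5), Pow(Add(-72, -72), -1)), 141), Mul(8, Add(1, 16))) = Mul(Add(Mul(0, Pow(-144, -1)), 141), Mul(8, 17)) = Mul(Add(Mul(0, Rational(-1, 144)), 141), 136) = Mul(Add(0, 141), 136) = Mul(141, 136) = 19176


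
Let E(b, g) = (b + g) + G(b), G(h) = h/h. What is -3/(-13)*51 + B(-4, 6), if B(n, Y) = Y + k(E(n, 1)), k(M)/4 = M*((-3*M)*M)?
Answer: 1479/13 ≈ 113.77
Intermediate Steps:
G(h) = 1
E(b, g) = 1 + b + g (E(b, g) = (b + g) + 1 = 1 + b + g)
k(M) = -12*M³ (k(M) = 4*(M*((-3*M)*M)) = 4*(M*(-3*M²)) = 4*(-3*M³) = -12*M³)
B(n, Y) = Y - 12*(2 + n)³ (B(n, Y) = Y - 12*(1 + n + 1)³ = Y - 12*(2 + n)³)
-3/(-13)*51 + B(-4, 6) = -3/(-13)*51 + (6 - 12*(2 - 4)³) = -3*(-1/13)*51 + (6 - 12*(-2)³) = (3/13)*51 + (6 - 12*(-8)) = 153/13 + (6 + 96) = 153/13 + 102 = 1479/13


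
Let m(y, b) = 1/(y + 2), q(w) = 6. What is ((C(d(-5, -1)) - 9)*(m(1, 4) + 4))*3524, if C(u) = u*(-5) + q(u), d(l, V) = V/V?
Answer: -366496/3 ≈ -1.2217e+5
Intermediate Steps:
d(l, V) = 1
m(y, b) = 1/(2 + y)
C(u) = 6 - 5*u (C(u) = u*(-5) + 6 = -5*u + 6 = 6 - 5*u)
((C(d(-5, -1)) - 9)*(m(1, 4) + 4))*3524 = (((6 - 5*1) - 9)*(1/(2 + 1) + 4))*3524 = (((6 - 5) - 9)*(1/3 + 4))*3524 = ((1 - 9)*(⅓ + 4))*3524 = -8*13/3*3524 = -104/3*3524 = -366496/3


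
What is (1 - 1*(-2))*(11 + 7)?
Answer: 54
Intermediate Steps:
(1 - 1*(-2))*(11 + 7) = (1 + 2)*18 = 3*18 = 54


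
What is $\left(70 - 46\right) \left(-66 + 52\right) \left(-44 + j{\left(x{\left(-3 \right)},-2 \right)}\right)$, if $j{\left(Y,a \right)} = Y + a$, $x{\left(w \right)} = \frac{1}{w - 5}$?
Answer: $15498$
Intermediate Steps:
$x{\left(w \right)} = \frac{1}{-5 + w}$
$\left(70 - 46\right) \left(-66 + 52\right) \left(-44 + j{\left(x{\left(-3 \right)},-2 \right)}\right) = \left(70 - 46\right) \left(-66 + 52\right) \left(-44 - \left(2 - \frac{1}{-5 - 3}\right)\right) = 24 \left(-14\right) \left(-44 - \left(2 - \frac{1}{-8}\right)\right) = - 336 \left(-44 - \frac{17}{8}\right) = \left(-336\right) \left(- \frac{369}{8}\right) = 15498$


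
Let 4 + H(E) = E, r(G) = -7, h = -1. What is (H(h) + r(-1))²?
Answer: 144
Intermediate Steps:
H(E) = -4 + E
(H(h) + r(-1))² = ((-4 - 1) - 7)² = (-5 - 7)² = (-12)² = 144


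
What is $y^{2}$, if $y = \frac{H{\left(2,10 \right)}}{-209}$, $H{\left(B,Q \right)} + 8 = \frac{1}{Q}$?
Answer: $\frac{6241}{4368100} \approx 0.0014288$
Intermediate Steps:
$H{\left(B,Q \right)} = -8 + \frac{1}{Q}$
$y = \frac{79}{2090}$ ($y = \frac{-8 + \frac{1}{10}}{-209} = \left(-8 + \frac{1}{10}\right) \left(- \frac{1}{209}\right) = \left(- \frac{79}{10}\right) \left(- \frac{1}{209}\right) = \frac{79}{2090} \approx 0.037799$)
$y^{2} = \left(\frac{79}{2090}\right)^{2} = \frac{6241}{4368100}$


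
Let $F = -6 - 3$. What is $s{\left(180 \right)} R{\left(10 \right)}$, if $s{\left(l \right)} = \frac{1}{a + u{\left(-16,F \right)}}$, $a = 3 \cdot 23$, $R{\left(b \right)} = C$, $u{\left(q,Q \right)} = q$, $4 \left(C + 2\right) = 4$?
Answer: $- \frac{1}{53} \approx -0.018868$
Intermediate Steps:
$C = -1$ ($C = -2 + \frac{1}{4} \cdot 4 = -2 + 1 = -1$)
$F = -9$ ($F = -6 - 3 = -9$)
$R{\left(b \right)} = -1$
$a = 69$
$s{\left(l \right)} = \frac{1}{53}$ ($s{\left(l \right)} = \frac{1}{69 - 16} = \frac{1}{53}$)
$s{\left(180 \right)} R{\left(10 \right)} = \frac{1}{53} \left(-1\right) = - \frac{1}{53}$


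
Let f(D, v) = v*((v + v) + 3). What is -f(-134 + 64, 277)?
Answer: -154289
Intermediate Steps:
f(D, v) = v*(3 + 2*v) (f(D, v) = v*(2*v + 3) = v*(3 + 2*v))
-f(-134 + 64, 277) = -277*(3 + 2*277) = -277*(3 + 554) = -277*557 = -1*154289 = -154289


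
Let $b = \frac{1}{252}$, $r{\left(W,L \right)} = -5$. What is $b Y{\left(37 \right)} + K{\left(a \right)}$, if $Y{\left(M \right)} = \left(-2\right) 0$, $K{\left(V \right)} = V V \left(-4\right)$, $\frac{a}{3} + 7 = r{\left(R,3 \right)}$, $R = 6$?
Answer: $-5184$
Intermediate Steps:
$a = -36$ ($a = -21 + 3 \left(-5\right) = -21 - 15 = -36$)
$K{\left(V \right)} = - 4 V^{2}$ ($K{\left(V \right)} = V^{2} \left(-4\right) = - 4 V^{2}$)
$Y{\left(M \right)} = 0$
$b = \frac{1}{252} \approx 0.0039683$
$b Y{\left(37 \right)} + K{\left(a \right)} = \frac{1}{252} \cdot 0 - 4 \left(-36\right)^{2} = 0 - 5184 = -5184$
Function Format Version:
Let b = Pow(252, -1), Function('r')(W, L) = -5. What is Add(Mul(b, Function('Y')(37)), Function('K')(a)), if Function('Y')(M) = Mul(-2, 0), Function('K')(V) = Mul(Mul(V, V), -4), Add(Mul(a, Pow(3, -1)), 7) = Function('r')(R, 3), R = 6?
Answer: -5184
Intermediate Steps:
a = -36 (a = Add(-21, Mul(3, -5)) = Add(-21, -15) = -36)
Function('K')(V) = Mul(-4, Pow(V, 2)) (Function('K')(V) = Mul(Pow(V, 2), -4) = Mul(-4, Pow(V, 2)))
Function('Y')(M) = 0
b = Rational(1, 252) ≈ 0.0039683
Add(Mul(b, Function('Y')(37)), Function('K')(a)) = Add(Mul(Rational(1, 252), 0), Mul(-4, Pow(-36, 2))) = Add(0, Mul(-4, 1296)) = Add(0, -5184) = -5184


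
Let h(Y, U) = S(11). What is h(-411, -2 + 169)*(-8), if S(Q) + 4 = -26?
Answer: 240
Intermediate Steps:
S(Q) = -30 (S(Q) = -4 - 26 = -30)
h(Y, U) = -30
h(-411, -2 + 169)*(-8) = -30*(-8) = 240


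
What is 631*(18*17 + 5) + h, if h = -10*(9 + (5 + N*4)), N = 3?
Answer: 195981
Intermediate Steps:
h = -260 (h = -10*(9 + (5 + 3*4)) = -10*(9 + (5 + 12)) = -10*(9 + 17) = -10*26 = -260)
631*(18*17 + 5) + h = 631*(18*17 + 5) - 260 = 631*(306 + 5) - 260 = 631*311 - 260 = 196241 - 260 = 195981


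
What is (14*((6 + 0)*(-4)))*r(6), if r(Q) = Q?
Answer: -2016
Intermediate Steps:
(14*((6 + 0)*(-4)))*r(6) = (14*((6 + 0)*(-4)))*6 = (14*(6*(-4)))*6 = (14*(-24))*6 = -336*6 = -2016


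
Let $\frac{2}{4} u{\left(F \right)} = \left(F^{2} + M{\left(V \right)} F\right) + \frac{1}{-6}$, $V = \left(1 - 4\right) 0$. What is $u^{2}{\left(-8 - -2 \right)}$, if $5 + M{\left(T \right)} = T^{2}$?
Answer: $\frac{156025}{9} \approx 17336.0$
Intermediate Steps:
$V = 0$ ($V = \left(-3\right) 0 = 0$)
$M{\left(T \right)} = -5 + T^{2}$
$u{\left(F \right)} = - \frac{1}{3} - 10 F + 2 F^{2}$ ($u{\left(F \right)} = 2 \left(\left(F^{2} + \left(-5 + 0^{2}\right) F\right) + \frac{1}{-6}\right) = 2 \left(\left(F^{2} + \left(-5 + 0\right) F\right) - \frac{1}{6}\right) = 2 \left(\left(F^{2} - 5 F\right) - \frac{1}{6}\right) = 2 \left(- \frac{1}{6} + F^{2} - 5 F\right) = - \frac{1}{3} - 10 F + 2 F^{2}$)
$u^{2}{\left(-8 - -2 \right)} = \left(- \frac{1}{3} - 10 \left(-8 - -2\right) + 2 \left(-8 - -2\right)^{2}\right)^{2} = \left(- \frac{1}{3} - 10 \left(-8 + 2\right) + 2 \left(-8 + 2\right)^{2}\right)^{2} = \left(- \frac{1}{3} - -60 + 2 \left(-6\right)^{2}\right)^{2} = \left(- \frac{1}{3} + 60 + 2 \cdot 36\right)^{2} = \left(- \frac{1}{3} + 60 + 72\right)^{2} = \left(\frac{395}{3}\right)^{2} = \frac{156025}{9}$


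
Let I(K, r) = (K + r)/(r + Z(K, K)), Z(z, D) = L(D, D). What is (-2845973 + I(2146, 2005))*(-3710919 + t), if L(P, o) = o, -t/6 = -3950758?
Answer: -56901308312388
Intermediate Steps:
t = 23704548 (t = -6*(-3950758) = 23704548)
Z(z, D) = D
I(K, r) = 1 (I(K, r) = (K + r)/(r + K) = (K + r)/(K + r) = 1)
(-2845973 + I(2146, 2005))*(-3710919 + t) = (-2845973 + 1)*(-3710919 + 23704548) = -2845972*19993629 = -56901308312388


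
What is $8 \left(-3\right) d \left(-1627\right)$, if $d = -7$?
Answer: $-273336$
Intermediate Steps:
$8 \left(-3\right) d \left(-1627\right) = 8 \left(-3\right) \left(-7\right) \left(-1627\right) = \left(-24\right) \left(-7\right) \left(-1627\right) = 168 \left(-1627\right) = -273336$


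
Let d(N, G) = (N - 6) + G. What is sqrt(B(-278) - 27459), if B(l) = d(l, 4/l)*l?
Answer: sqrt(51497) ≈ 226.93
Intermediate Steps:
d(N, G) = -6 + G + N (d(N, G) = (-6 + N) + G = -6 + G + N)
B(l) = l*(-6 + l + 4/l) (B(l) = (-6 + 4/l + l)*l = (-6 + l + 4/l)*l = l*(-6 + l + 4/l))
sqrt(B(-278) - 27459) = sqrt((4 - 278*(-6 - 278)) - 27459) = sqrt((4 - 278*(-284)) - 27459) = sqrt((4 + 78952) - 27459) = sqrt(78956 - 27459) = sqrt(51497)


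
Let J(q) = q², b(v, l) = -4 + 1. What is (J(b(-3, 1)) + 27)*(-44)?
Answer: -1584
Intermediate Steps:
b(v, l) = -3
(J(b(-3, 1)) + 27)*(-44) = ((-3)² + 27)*(-44) = (9 + 27)*(-44) = 36*(-44) = -1584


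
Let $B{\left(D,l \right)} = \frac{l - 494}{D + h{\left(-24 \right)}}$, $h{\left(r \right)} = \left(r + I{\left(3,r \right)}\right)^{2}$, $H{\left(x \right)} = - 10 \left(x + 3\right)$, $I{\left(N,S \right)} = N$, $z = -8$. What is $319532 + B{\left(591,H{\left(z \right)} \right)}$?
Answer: $\frac{27479715}{86} \approx 3.1953 \cdot 10^{5}$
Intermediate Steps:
$H{\left(x \right)} = -30 - 10 x$ ($H{\left(x \right)} = - 10 \left(3 + x\right) = -30 - 10 x$)
$h{\left(r \right)} = \left(3 + r\right)^{2}$ ($h{\left(r \right)} = \left(r + 3\right)^{2} = \left(3 + r\right)^{2}$)
$B{\left(D,l \right)} = \frac{-494 + l}{441 + D}$ ($B{\left(D,l \right)} = \frac{l - 494}{D + \left(3 - 24\right)^{2}} = \frac{-494 + l}{D + \left(-21\right)^{2}} = \frac{-494 + l}{D + 441} = \frac{-494 + l}{441 + D}$)
$319532 + B{\left(591,H{\left(z \right)} \right)} = 319532 + \frac{-494 - -50}{441 + 591} = 319532 + \frac{-494 + \left(-30 + 80\right)}{1032} = 319532 + \frac{-494 + 50}{1032} = 319532 + \frac{1}{1032} \left(-444\right) = 319532 - \frac{37}{86} = \frac{27479715}{86}$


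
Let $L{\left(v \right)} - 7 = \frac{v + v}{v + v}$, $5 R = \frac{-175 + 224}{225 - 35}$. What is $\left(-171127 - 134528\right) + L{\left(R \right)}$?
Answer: $-305647$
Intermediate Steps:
$R = \frac{49}{950}$ ($R = \frac{\left(-175 + 224\right) \frac{1}{225 - 35}}{5} = \frac{49 \cdot \frac{1}{190}}{5} = \frac{1}{5} \cdot \frac{49}{190} = \frac{49}{950} \approx 0.051579$)
$L{\left(v \right)} = 8$ ($L{\left(v \right)} = 7 + \frac{v + v}{v + v} = 7 + \frac{2 v}{2 v} = 7 + 2 v \frac{1}{2 v} = 7 + 1 = 8$)
$\left(-171127 - 134528\right) + L{\left(R \right)} = \left(-171127 - 134528\right) + 8 = -305655 + 8 = -305647$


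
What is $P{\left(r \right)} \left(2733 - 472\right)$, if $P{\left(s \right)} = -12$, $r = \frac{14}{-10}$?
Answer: $-27132$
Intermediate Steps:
$r = - \frac{7}{5}$ ($r = 14 \left(- \frac{1}{10}\right) = - \frac{7}{5} \approx -1.4$)
$P{\left(r \right)} \left(2733 - 472\right) = - 12 \left(2733 - 472\right) = \left(-12\right) 2261 = -27132$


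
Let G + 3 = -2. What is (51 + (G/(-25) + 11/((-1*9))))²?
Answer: 5058001/2025 ≈ 2497.8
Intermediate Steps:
G = -5 (G = -3 - 2 = -5)
(51 + (G/(-25) + 11/((-1*9))))² = (51 + (-5/(-25) + 11/((-1*9))))² = (51 + (-5*(-1/25) + 11/(-9)))² = (51 + (⅕ + 11*(-⅑)))² = (51 + (⅕ - 11/9))² = (51 - 46/45)² = (2249/45)² = 5058001/2025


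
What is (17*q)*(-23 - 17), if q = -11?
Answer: 7480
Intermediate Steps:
(17*q)*(-23 - 17) = (17*(-11))*(-23 - 17) = -187*(-40) = 7480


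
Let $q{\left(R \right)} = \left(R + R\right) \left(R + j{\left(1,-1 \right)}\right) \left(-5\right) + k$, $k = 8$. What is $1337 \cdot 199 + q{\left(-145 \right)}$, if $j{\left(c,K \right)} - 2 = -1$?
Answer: $57271$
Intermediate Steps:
$j{\left(c,K \right)} = 1$ ($j{\left(c,K \right)} = 2 - 1 = 1$)
$q{\left(R \right)} = 8 - 10 R \left(1 + R\right)$ ($q{\left(R \right)} = \left(R + R\right) \left(R + 1\right) \left(-5\right) + 8 = 2 R \left(1 + R\right) \left(-5\right) + 8 = - 10 R \left(1 + R\right) + 8 = 8 - 10 R \left(1 + R\right)$)
$1337 \cdot 199 + q{\left(-145 \right)} = 1337 \cdot 199 - \left(-1458 + 210250\right) = 266063 + \left(8 + 1450 - 210250\right) = 266063 - 208792 = 57271$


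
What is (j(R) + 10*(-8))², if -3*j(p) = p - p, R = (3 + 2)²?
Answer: 6400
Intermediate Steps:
R = 25 (R = 5² = 25)
j(p) = 0 (j(p) = -(p - p)/3 = -⅓*0 = 0)
(j(R) + 10*(-8))² = (0 + 10*(-8))² = (0 - 80)² = (-80)² = 6400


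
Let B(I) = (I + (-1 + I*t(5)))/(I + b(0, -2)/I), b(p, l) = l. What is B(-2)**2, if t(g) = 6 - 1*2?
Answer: 121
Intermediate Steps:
t(g) = 4 (t(g) = 6 - 2 = 4)
B(I) = (-1 + 5*I)/(I - 2/I) (B(I) = (I + (-1 + I*4))/(I - 2/I) = (I + (-1 + 4*I))/(I - 2/I) = (-1 + 5*I)/(I - 2/I))
B(-2)**2 = (-2*(-1 + 5*(-2))/(-2 + (-2)**2))**2 = (-2*(-1 - 10)/(-2 + 4))**2 = (-2*(-11)/2)**2 = (-2*1/2*(-11))**2 = 11**2 = 121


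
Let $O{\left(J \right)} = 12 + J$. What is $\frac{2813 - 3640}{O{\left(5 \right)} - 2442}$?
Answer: $\frac{827}{2425} \approx 0.34103$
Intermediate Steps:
$\frac{2813 - 3640}{O{\left(5 \right)} - 2442} = \frac{2813 - 3640}{\left(12 + 5\right) - 2442} = - \frac{827}{17 - 2442} = - \frac{827}{-2425} = \left(-827\right) \left(- \frac{1}{2425}\right) = \frac{827}{2425}$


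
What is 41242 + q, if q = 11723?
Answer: 52965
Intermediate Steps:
41242 + q = 41242 + 11723 = 52965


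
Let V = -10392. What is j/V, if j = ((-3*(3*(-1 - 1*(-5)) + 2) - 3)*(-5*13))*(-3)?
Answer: 2925/3464 ≈ 0.84440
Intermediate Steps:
j = -8775 (j = ((-3*(3*(-1 + 5) + 2) - 3)*(-65))*(-3) = ((-3*(3*4 + 2) - 3)*(-65))*(-3) = ((-3*(12 + 2) - 3)*(-65))*(-3) = ((-3*14 - 3)*(-65))*(-3) = ((-42 - 3)*(-65))*(-3) = -45*(-65)*(-3) = 2925*(-3) = -8775)
j/V = -8775/(-10392) = -8775*(-1/10392) = 2925/3464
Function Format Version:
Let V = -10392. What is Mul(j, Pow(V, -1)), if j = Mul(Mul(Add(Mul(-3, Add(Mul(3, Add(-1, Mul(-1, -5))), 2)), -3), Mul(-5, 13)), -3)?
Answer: Rational(2925, 3464) ≈ 0.84440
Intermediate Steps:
j = -8775 (j = Mul(Mul(Add(Mul(-3, Add(Mul(3, Add(-1, 5)), 2)), -3), -65), -3) = Mul(Mul(Add(Mul(-3, Add(Mul(3, 4), 2)), -3), -65), -3) = Mul(Mul(Add(Mul(-3, Add(12, 2)), -3), -65), -3) = Mul(Mul(Add(Mul(-3, 14), -3), -65), -3) = Mul(Mul(Add(-42, -3), -65), -3) = Mul(Mul(-45, -65), -3) = Mul(2925, -3) = -8775)
Mul(j, Pow(V, -1)) = Mul(-8775, Pow(-10392, -1)) = Mul(-8775, Rational(-1, 10392)) = Rational(2925, 3464)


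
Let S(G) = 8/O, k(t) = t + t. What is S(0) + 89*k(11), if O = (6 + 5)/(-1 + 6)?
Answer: 21578/11 ≈ 1961.6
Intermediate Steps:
k(t) = 2*t
O = 11/5 ≈ 2.2000
S(G) = 40/11 (S(G) = 8/(11/5) = 8*(5/11) = 40/11)
S(0) + 89*k(11) = 40/11 + 89*(2*11) = 40/11 + 89*22 = 40/11 + 1958 = 21578/11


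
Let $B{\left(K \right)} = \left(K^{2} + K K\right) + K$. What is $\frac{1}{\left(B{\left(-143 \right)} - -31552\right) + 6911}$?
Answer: $\frac{1}{79218} \approx 1.2623 \cdot 10^{-5}$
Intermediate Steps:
$B{\left(K \right)} = K + 2 K^{2}$ ($B{\left(K \right)} = \left(K^{2} + K^{2}\right) + K = 2 K^{2} + K = K + 2 K^{2}$)
$\frac{1}{\left(B{\left(-143 \right)} - -31552\right) + 6911} = \frac{1}{\left(- 143 \left(1 + 2 \left(-143\right)\right) - -31552\right) + 6911} = \frac{1}{\left(- 143 \left(1 - 286\right) + 31552\right) + 6911} = \frac{1}{\left(\left(-143\right) \left(-285\right) + 31552\right) + 6911} = \frac{1}{\left(40755 + 31552\right) + 6911} = \frac{1}{72307 + 6911} = \frac{1}{79218}$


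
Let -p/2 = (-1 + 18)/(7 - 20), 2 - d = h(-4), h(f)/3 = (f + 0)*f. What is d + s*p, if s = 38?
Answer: 694/13 ≈ 53.385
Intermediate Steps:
h(f) = 3*f² (h(f) = 3*((f + 0)*f) = 3*(f*f) = 3*f²)
d = -46 (d = 2 - 3*(-4)² = 2 - 3*16 = 2 - 1*48 = 2 - 48 = -46)
p = 34/13 (p = -2*(-1 + 18)/(7 - 20) = -34/(-13) = -34*(-1)/13 = -2*(-17/13) = 34/13 ≈ 2.6154)
d + s*p = -46 + 38*(34/13) = -46 + 1292/13 = 694/13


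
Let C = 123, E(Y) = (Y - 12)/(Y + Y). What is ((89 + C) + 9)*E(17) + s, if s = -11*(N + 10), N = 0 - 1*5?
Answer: -45/2 ≈ -22.500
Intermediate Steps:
E(Y) = (-12 + Y)/(2*Y) (E(Y) = (-12 + Y)/((2*Y)) = (-12 + Y)*(1/(2*Y)) = (-12 + Y)/(2*Y))
N = -5 (N = 0 - 5 = -5)
s = -55 (s = -11*(-5 + 10) = -11*5 = -55)
((89 + C) + 9)*E(17) + s = ((89 + 123) + 9)*((1/2)*(-12 + 17)/17) - 55 = (212 + 9)*((1/2)*(1/17)*5) - 55 = 221*(5/34) - 55 = 65/2 - 55 = -45/2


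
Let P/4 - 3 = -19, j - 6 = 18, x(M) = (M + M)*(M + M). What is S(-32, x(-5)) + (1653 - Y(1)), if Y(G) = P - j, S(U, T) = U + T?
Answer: 1809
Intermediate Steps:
x(M) = 4*M² (x(M) = (2*M)*(2*M) = 4*M²)
j = 24 (j = 6 + 18 = 24)
P = -64 (P = 12 + 4*(-19) = 12 - 76 = -64)
S(U, T) = T + U
Y(G) = -88 (Y(G) = -64 - 1*24 = -64 - 24 = -88)
S(-32, x(-5)) + (1653 - Y(1)) = (4*(-5)² - 32) + (1653 - 1*(-88)) = (4*25 - 32) + (1653 + 88) = (100 - 32) + 1741 = 68 + 1741 = 1809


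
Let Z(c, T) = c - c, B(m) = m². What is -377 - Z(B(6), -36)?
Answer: -377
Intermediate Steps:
Z(c, T) = 0
-377 - Z(B(6), -36) = -377 - 1*0 = -377 + 0 = -377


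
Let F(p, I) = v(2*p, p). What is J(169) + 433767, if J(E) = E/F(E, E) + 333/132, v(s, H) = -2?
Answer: 19082141/44 ≈ 4.3369e+5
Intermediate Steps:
F(p, I) = -2
J(E) = 111/44 - E/2 (J(E) = E/(-2) + 333/132 = E*(-1/2) + 333*(1/132) = -E/2 + 111/44 = 111/44 - E/2)
J(169) + 433767 = (111/44 - 1/2*169) + 433767 = (111/44 - 169/2) + 433767 = -3607/44 + 433767 = 19082141/44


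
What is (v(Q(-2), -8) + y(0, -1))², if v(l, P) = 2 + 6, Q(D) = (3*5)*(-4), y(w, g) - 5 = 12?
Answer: 625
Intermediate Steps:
y(w, g) = 17 (y(w, g) = 5 + 12 = 17)
Q(D) = -60 (Q(D) = 15*(-4) = -60)
v(l, P) = 8
(v(Q(-2), -8) + y(0, -1))² = (8 + 17)² = 25² = 625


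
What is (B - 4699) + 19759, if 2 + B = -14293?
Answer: 765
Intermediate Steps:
B = -14295 (B = -2 - 14293 = -14295)
(B - 4699) + 19759 = (-14295 - 4699) + 19759 = -18994 + 19759 = 765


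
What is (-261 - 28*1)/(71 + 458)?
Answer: -289/529 ≈ -0.54631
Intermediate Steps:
(-261 - 28*1)/(71 + 458) = (-261 - 28)/529 = -289*1/529 = -289/529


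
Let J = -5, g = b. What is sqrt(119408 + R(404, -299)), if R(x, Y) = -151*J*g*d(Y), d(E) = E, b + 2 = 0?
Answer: sqrt(570898) ≈ 755.58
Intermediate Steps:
b = -2 (b = -2 + 0 = -2)
g = -2
R(x, Y) = -1510*Y (R(x, Y) = -151*(-5*(-2))*Y = -1510*Y)
sqrt(119408 + R(404, -299)) = sqrt(119408 - 1510*(-299)) = sqrt(119408 + 451490) = sqrt(570898)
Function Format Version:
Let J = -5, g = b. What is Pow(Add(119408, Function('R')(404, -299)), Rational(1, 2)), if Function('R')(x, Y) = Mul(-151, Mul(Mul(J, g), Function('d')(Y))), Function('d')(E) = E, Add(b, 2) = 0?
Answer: Pow(570898, Rational(1, 2)) ≈ 755.58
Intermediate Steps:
b = -2 (b = Add(-2, 0) = -2)
g = -2
Function('R')(x, Y) = Mul(-1510, Y) (Function('R')(x, Y) = Mul(-151, Mul(Mul(-5, -2), Y)) = Mul(-151, Mul(10, Y)) = Mul(-1510, Y))
Pow(Add(119408, Function('R')(404, -299)), Rational(1, 2)) = Pow(Add(119408, Mul(-1510, -299)), Rational(1, 2)) = Pow(Add(119408, 451490), Rational(1, 2)) = Pow(570898, Rational(1, 2))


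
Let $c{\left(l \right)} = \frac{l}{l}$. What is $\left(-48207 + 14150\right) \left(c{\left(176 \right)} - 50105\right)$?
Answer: $1706391928$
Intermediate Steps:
$c{\left(l \right)} = 1$
$\left(-48207 + 14150\right) \left(c{\left(176 \right)} - 50105\right) = \left(-48207 + 14150\right) \left(1 - 50105\right) = \left(-34057\right) \left(-50104\right) = 1706391928$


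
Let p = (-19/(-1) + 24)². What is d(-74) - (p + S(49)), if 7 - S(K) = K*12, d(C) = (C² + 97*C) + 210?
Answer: -2760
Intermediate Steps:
p = 1849 (p = (-19*(-1) + 24)² = (19 + 24)² = 43² = 1849)
d(C) = 210 + C² + 97*C
S(K) = 7 - 12*K (S(K) = 7 - K*12 = 7 - 12*K)
d(-74) - (p + S(49)) = (210 + (-74)² + 97*(-74)) - (1849 + (7 - 12*49)) = (210 + 5476 - 7178) - (1849 + (7 - 588)) = -1492 - (1849 - 581) = -1492 - 1*1268 = -1492 - 1268 = -2760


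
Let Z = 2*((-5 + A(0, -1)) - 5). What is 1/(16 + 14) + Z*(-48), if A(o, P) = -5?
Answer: 43201/30 ≈ 1440.0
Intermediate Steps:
Z = -30 (Z = 2*((-5 - 5) - 5) = 2*(-10 - 5) = 2*(-15) = -30)
1/(16 + 14) + Z*(-48) = 1/(16 + 14) - 30*(-48) = 1/30 + 1440 = 43201/30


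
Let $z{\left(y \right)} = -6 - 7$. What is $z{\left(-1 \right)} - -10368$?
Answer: $10355$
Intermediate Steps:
$z{\left(y \right)} = -13$ ($z{\left(y \right)} = -6 - 7 = -13$)
$z{\left(-1 \right)} - -10368 = -13 - -10368 = -13 + 10368 = 10355$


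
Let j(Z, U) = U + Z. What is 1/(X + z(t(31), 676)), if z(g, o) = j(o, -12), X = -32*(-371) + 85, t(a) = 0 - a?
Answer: 1/12621 ≈ 7.9233e-5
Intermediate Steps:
t(a) = -a
X = 11957 (X = 11872 + 85 = 11957)
z(g, o) = -12 + o
1/(X + z(t(31), 676)) = 1/(11957 + (-12 + 676)) = 1/(11957 + 664) = 1/12621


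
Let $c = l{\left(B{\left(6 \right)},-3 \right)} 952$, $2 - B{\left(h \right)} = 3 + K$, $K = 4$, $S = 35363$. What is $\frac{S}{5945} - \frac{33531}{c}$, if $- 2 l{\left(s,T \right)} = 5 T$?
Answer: $\frac{708667}{565964} \approx 1.2521$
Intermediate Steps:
$B{\left(h \right)} = -5$ ($B{\left(h \right)} = 2 - \left(3 + 4\right) = 2 - 7 = -5$)
$l{\left(s,T \right)} = - \frac{5 T}{2}$
$c = 7140$ ($c = \left(- \frac{5}{2}\right) \left(-3\right) 952 = \frac{15}{2} \cdot 952 = 7140$)
$\frac{S}{5945} - \frac{33531}{c} = \frac{35363}{5945} - \frac{33531}{7140} = 35363 \cdot \frac{1}{5945} - \frac{11177}{2380} = \frac{35363}{5945} - \frac{11177}{2380} = \frac{708667}{565964}$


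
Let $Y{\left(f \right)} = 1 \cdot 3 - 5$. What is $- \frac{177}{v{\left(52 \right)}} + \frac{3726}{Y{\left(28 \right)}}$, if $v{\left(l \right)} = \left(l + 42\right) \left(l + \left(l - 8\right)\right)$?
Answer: $- \frac{5603963}{3008} \approx -1863.0$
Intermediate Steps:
$v{\left(l \right)} = \left(-8 + 2 l\right) \left(42 + l\right)$ ($v{\left(l \right)} = \left(42 + l\right) \left(l + \left(-8 + l\right)\right) = \left(42 + l\right) \left(-8 + 2 l\right) = \left(-8 + 2 l\right) \left(42 + l\right)$)
$Y{\left(f \right)} = -2$ ($Y{\left(f \right)} = 3 - 5 = -2$)
$- \frac{177}{v{\left(52 \right)}} + \frac{3726}{Y{\left(28 \right)}} = - \frac{177}{-336 + 2 \cdot 52^{2} + 76 \cdot 52} + \frac{3726}{-2} = - \frac{177}{-336 + 2 \cdot 2704 + 3952} + 3726 \left(- \frac{1}{2}\right) = - \frac{177}{-336 + 5408 + 3952} - 1863 = - \frac{177}{9024} - 1863 = \left(-177\right) \frac{1}{9024} - 1863 = - \frac{59}{3008} - 1863 = - \frac{5603963}{3008}$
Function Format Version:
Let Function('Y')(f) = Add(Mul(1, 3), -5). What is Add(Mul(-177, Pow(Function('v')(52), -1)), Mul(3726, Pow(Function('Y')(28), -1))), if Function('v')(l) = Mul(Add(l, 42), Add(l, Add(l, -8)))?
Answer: Rational(-5603963, 3008) ≈ -1863.0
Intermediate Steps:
Function('v')(l) = Mul(Add(-8, Mul(2, l)), Add(42, l)) (Function('v')(l) = Mul(Add(42, l), Add(l, Add(-8, l))) = Mul(Add(42, l), Add(-8, Mul(2, l))) = Mul(Add(-8, Mul(2, l)), Add(42, l)))
Function('Y')(f) = -2 (Function('Y')(f) = Add(3, -5) = -2)
Add(Mul(-177, Pow(Function('v')(52), -1)), Mul(3726, Pow(Function('Y')(28), -1))) = Add(Mul(-177, Pow(Add(-336, Mul(2, Pow(52, 2)), Mul(76, 52)), -1)), Mul(3726, Pow(-2, -1))) = Add(Mul(-177, Pow(Add(-336, Mul(2, 2704), 3952), -1)), Mul(3726, Rational(-1, 2))) = Add(Mul(-177, Pow(Add(-336, 5408, 3952), -1)), -1863) = Add(Mul(-177, Pow(9024, -1)), -1863) = Add(Mul(-177, Rational(1, 9024)), -1863) = Add(Rational(-59, 3008), -1863) = Rational(-5603963, 3008)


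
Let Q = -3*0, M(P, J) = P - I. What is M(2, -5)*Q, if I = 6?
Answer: 0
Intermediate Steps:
M(P, J) = -6 + P (M(P, J) = P - 1*6 = P - 6 = -6 + P)
Q = 0
M(2, -5)*Q = (-6 + 2)*0 = -4*0 = 0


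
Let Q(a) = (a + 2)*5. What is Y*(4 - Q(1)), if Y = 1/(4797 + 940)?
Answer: -11/5737 ≈ -0.0019174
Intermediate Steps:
Q(a) = 10 + 5*a (Q(a) = (2 + a)*5 = 10 + 5*a)
Y = 1/5737 ≈ 0.00017431
Y*(4 - Q(1)) = (4 - (10 + 5*1))/5737 = (4 - (10 + 5))/5737 = (4 - 1*15)/5737 = (4 - 15)/5737 = (1/5737)*(-11) = -11/5737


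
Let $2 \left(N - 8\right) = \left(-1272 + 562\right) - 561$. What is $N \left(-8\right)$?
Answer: $5020$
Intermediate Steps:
$N = - \frac{1255}{2}$ ($N = 8 + \frac{\left(-1272 + 562\right) - 561}{2} = 8 + \frac{-710 - 561}{2} = 8 + \frac{1}{2} \left(-1271\right) = 8 - \frac{1271}{2} = - \frac{1255}{2} \approx -627.5$)
$N \left(-8\right) = \left(- \frac{1255}{2}\right) \left(-8\right) = 5020$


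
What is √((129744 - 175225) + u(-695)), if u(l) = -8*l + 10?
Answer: I*√39911 ≈ 199.78*I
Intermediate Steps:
u(l) = 10 - 8*l
√((129744 - 175225) + u(-695)) = √((129744 - 175225) + (10 - 8*(-695))) = √(-45481 + (10 + 5560)) = √(-45481 + 5570) = √(-39911) = I*√39911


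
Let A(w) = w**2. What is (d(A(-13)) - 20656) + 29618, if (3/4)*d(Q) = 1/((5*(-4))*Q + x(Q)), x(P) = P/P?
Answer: 90847790/10137 ≈ 8962.0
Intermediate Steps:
x(P) = 1
d(Q) = 4/(3*(1 - 20*Q)) (d(Q) = 4/(3*((5*(-4))*Q + 1)) = 4/(3*(-20*Q + 1)) = 4/(3*(1 - 20*Q)))
(d(A(-13)) - 20656) + 29618 = (-4/(-3 + 60*(-13)**2) - 20656) + 29618 = (-4/(-3 + 60*169) - 20656) + 29618 = (-4/(-3 + 10140) - 20656) + 29618 = (-4/10137 - 20656) + 29618 = -209389876/10137 + 29618 = 90847790/10137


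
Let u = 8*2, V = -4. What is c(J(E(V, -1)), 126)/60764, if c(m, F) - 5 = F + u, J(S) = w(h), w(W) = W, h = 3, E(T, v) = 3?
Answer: 147/60764 ≈ 0.0024192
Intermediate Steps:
u = 16
J(S) = 3
c(m, F) = 21 + F (c(m, F) = 5 + (F + 16) = 5 + (16 + F) = 21 + F)
c(J(E(V, -1)), 126)/60764 = (21 + 126)/60764 = 147*(1/60764) = 147/60764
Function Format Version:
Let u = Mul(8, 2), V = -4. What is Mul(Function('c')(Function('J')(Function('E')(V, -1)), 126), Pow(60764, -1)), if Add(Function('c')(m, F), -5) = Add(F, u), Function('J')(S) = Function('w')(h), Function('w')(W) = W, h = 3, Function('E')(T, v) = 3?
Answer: Rational(147, 60764) ≈ 0.0024192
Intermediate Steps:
u = 16
Function('J')(S) = 3
Function('c')(m, F) = Add(21, F) (Function('c')(m, F) = Add(5, Add(F, 16)) = Add(5, Add(16, F)) = Add(21, F))
Mul(Function('c')(Function('J')(Function('E')(V, -1)), 126), Pow(60764, -1)) = Mul(Add(21, 126), Pow(60764, -1)) = Mul(147, Rational(1, 60764)) = Rational(147, 60764)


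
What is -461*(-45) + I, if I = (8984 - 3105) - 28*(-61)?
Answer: 28332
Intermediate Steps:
I = 7587 (I = 5879 + 1708 = 7587)
-461*(-45) + I = -461*(-45) + 7587 = 20745 + 7587 = 28332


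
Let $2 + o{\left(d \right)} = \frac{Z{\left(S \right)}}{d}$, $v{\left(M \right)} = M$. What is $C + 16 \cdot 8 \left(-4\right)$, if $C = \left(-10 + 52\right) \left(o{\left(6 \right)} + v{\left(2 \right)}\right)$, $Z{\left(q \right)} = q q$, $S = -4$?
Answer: $-400$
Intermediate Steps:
$Z{\left(q \right)} = q^{2}$
$o{\left(d \right)} = -2 + \frac{16}{d}$ ($o{\left(d \right)} = -2 + \frac{\left(-4\right)^{2}}{d} = -2 + \frac{16}{d}$)
$C = 112$ ($C = \left(-10 + 52\right) \left(\left(-2 + \frac{16}{6}\right) + 2\right) = 42 \left(\left(-2 + 16 \cdot \frac{1}{6}\right) + 2\right) = 42 \left(\left(-2 + \frac{8}{3}\right) + 2\right) = 42 \left(\frac{2}{3} + 2\right) = 42 \cdot \frac{8}{3} = 112$)
$C + 16 \cdot 8 \left(-4\right) = 112 + 16 \cdot 8 \left(-4\right) = 112 + 128 \left(-4\right) = 112 - 512 = -400$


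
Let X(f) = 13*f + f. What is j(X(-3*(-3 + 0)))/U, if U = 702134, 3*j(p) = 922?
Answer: 461/1053201 ≈ 0.00043771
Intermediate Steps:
X(f) = 14*f
j(p) = 922/3 (j(p) = (1/3)*922 = 922/3)
j(X(-3*(-3 + 0)))/U = (922/3)/702134 = (922/3)*(1/702134) = 461/1053201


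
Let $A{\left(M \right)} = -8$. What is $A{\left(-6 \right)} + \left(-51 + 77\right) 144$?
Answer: $3736$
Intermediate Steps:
$A{\left(-6 \right)} + \left(-51 + 77\right) 144 = -8 + \left(-51 + 77\right) 144 = -8 + 26 \cdot 144 = -8 + 3744 = 3736$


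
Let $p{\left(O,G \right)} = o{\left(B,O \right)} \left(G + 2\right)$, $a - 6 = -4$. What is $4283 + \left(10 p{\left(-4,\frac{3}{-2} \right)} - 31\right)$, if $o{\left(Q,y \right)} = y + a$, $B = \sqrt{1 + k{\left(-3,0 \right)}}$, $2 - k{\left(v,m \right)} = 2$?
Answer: $4242$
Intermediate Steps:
$a = 2$ ($a = 6 - 4 = 2$)
$k{\left(v,m \right)} = 0$ ($k{\left(v,m \right)} = 2 - 2 = 0$)
$B = 1$ ($B = \sqrt{1 + 0} = \sqrt{1} = 1$)
$o{\left(Q,y \right)} = 2 + y$ ($o{\left(Q,y \right)} = y + 2 = 2 + y$)
$p{\left(O,G \right)} = \left(2 + G\right) \left(2 + O\right)$ ($p{\left(O,G \right)} = \left(2 + O\right) \left(G + 2\right) = \left(2 + O\right) \left(2 + G\right) = \left(2 + G\right) \left(2 + O\right)$)
$4283 + \left(10 p{\left(-4,\frac{3}{-2} \right)} - 31\right) = 4283 - \left(31 - 10 \left(2 + \frac{3}{-2}\right) \left(2 - 4\right)\right) = 4283 - \left(31 - 10 \left(2 + 3 \left(- \frac{1}{2}\right)\right) \left(-2\right)\right) = 4283 - \left(31 - 10 \left(2 - \frac{3}{2}\right) \left(-2\right)\right) = 4283 - \left(31 - 10 \cdot \frac{1}{2} \left(-2\right)\right) = 4283 + \left(10 \left(-1\right) - 31\right) = 4283 - 41 = 4242$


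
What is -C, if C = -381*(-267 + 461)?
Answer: 73914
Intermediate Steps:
C = -73914 (C = -381*194 = -73914)
-C = -1*(-73914) = 73914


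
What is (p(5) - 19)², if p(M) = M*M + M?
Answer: 121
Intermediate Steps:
p(M) = M + M² (p(M) = M² + M = M + M²)
(p(5) - 19)² = (5*(1 + 5) - 19)² = (5*6 - 19)² = (30 - 19)² = 11² = 121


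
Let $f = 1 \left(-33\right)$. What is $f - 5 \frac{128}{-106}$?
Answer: $- \frac{1429}{53} \approx -26.962$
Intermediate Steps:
$f = -33$
$f - 5 \frac{128}{-106} = -33 - 5 \frac{128}{-106} = -33 - 5 \cdot 128 \left(- \frac{1}{106}\right) = -33 - - \frac{320}{53} = -33 + \frac{320}{53} = - \frac{1429}{53}$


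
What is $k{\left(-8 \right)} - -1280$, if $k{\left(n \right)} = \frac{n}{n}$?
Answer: $1281$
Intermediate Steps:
$k{\left(n \right)} = 1$
$k{\left(-8 \right)} - -1280 = 1 - -1280 = 1 + 1280 = 1281$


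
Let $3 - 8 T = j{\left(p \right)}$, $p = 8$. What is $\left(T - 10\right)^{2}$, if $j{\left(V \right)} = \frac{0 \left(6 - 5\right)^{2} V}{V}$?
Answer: $\frac{5929}{64} \approx 92.641$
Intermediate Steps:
$j{\left(V \right)} = 0$ ($j{\left(V \right)} = \frac{0 \cdot 1^{2} V}{V} = \frac{0 \cdot 1 V}{V} = \frac{0 V}{V} = \frac{0}{V} = 0$)
$T = \frac{3}{8}$ ($T = \frac{3}{8} - 0 = \frac{3}{8} + 0 = \frac{3}{8} \approx 0.375$)
$\left(T - 10\right)^{2} = \left(\frac{3}{8} - 10\right)^{2} = \left(- \frac{77}{8}\right)^{2} = \frac{5929}{64}$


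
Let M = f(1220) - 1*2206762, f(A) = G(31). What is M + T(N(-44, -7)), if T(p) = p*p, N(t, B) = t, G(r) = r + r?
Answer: -2204764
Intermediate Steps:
G(r) = 2*r
f(A) = 62 (f(A) = 2*31 = 62)
T(p) = p²
M = -2206700 (M = 62 - 1*2206762 = 62 - 2206762 = -2206700)
M + T(N(-44, -7)) = -2206700 + (-44)² = -2206700 + 1936 = -2204764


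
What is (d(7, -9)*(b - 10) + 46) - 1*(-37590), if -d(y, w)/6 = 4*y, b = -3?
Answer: 39820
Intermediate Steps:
d(y, w) = -24*y
(d(7, -9)*(b - 10) + 46) - 1*(-37590) = ((-24*7)*(-3 - 10) + 46) - 1*(-37590) = (-168*(-13) + 46) + 37590 = (2184 + 46) + 37590 = 2230 + 37590 = 39820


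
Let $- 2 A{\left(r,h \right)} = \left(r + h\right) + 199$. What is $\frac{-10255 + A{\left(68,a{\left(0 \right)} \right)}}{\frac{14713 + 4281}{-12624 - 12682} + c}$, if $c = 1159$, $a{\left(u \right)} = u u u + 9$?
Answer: $- \frac{131502629}{14655330} \approx -8.973$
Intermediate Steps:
$a{\left(u \right)} = 9 + u^{3}$ ($a{\left(u \right)} = u^{2} u + 9 = u^{3} + 9 = 9 + u^{3}$)
$A{\left(r,h \right)} = - \frac{199}{2} - \frac{h}{2} - \frac{r}{2}$ ($A{\left(r,h \right)} = - \frac{\left(r + h\right) + 199}{2} = - \frac{\left(h + r\right) + 199}{2} = - \frac{199 + h + r}{2} = - \frac{199}{2} - \frac{h}{2} - \frac{r}{2}$)
$\frac{-10255 + A{\left(68,a{\left(0 \right)} \right)}}{\frac{14713 + 4281}{-12624 - 12682} + c} = \frac{-10255 - \left(\frac{267}{2} + \frac{9 + 0^{3}}{2}\right)}{\frac{14713 + 4281}{-12624 - 12682} + 1159} = \frac{-10255 - \left(\frac{267}{2} + \frac{9 + 0}{2}\right)}{\frac{18994}{-25306} + 1159} = \frac{-10255 - 138}{18994 \left(- \frac{1}{25306}\right) + 1159} = \frac{-10255 - 138}{- \frac{9497}{12653} + 1159} = \frac{-10255 - 138}{\frac{14655330}{12653}} = \left(-10393\right) \frac{12653}{14655330} = - \frac{131502629}{14655330}$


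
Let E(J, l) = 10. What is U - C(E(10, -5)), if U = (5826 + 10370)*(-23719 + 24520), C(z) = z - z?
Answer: 12972996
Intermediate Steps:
C(z) = 0
U = 12972996 (U = 16196*801 = 12972996)
U - C(E(10, -5)) = 12972996 - 1*0 = 12972996 + 0 = 12972996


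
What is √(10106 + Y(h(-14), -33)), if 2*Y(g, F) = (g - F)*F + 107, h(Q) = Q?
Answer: 3*√1094 ≈ 99.227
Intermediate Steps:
Y(g, F) = 107/2 + F*(g - F)/2 (Y(g, F) = ((g - F)*F + 107)/2 = (F*(g - F) + 107)/2 = (107 + F*(g - F))/2 = 107/2 + F*(g - F)/2)
√(10106 + Y(h(-14), -33)) = √(10106 + (107/2 - ½*(-33)² + (½)*(-33)*(-14))) = √(10106 + (107/2 - ½*1089 + 231)) = √(10106 + (107/2 - 1089/2 + 231)) = √(10106 - 260) = √9846 = 3*√1094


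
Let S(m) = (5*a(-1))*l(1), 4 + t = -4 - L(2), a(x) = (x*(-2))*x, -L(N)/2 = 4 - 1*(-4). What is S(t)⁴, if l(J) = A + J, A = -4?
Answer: 810000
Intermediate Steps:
L(N) = -16 (L(N) = -2*(4 - 1*(-4)) = -2*(4 + 4) = -2*8 = -16)
a(x) = -2*x² (a(x) = (-2*x)*x = -2*x²)
l(J) = -4 + J
t = 8 (t = -4 + (-4 - 1*(-16)) = -4 + (-4 + 16) = -4 + 12 = 8)
S(m) = 30 (S(m) = (5*(-2*(-1)²))*(-4 + 1) = (5*(-2*1))*(-3) = (5*(-2))*(-3) = -10*(-3) = 30)
S(t)⁴ = 30⁴ = 810000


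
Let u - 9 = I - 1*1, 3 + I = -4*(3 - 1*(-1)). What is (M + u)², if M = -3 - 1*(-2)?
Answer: 144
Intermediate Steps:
I = -19 (I = -3 - 4*(3 - 1*(-1)) = -3 - 4*(3 + 1) = -3 - 4*4 = -3 - 16 = -19)
M = -1 (M = -3 + 2 = -1)
u = -11 (u = 9 + (-19 - 1*1) = 9 + (-19 - 1) = 9 - 20 = -11)
(M + u)² = (-1 - 11)² = (-12)² = 144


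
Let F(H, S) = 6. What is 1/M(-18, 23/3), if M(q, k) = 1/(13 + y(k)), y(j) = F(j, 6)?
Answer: 19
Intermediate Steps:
y(j) = 6
M(q, k) = 1/19 (M(q, k) = 1/(13 + 6) = 1/19)
1/M(-18, 23/3) = 1/(1/19) = 19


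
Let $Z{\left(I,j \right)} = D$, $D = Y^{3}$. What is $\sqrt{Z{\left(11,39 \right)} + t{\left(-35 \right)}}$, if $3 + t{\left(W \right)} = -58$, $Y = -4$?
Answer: $5 i \sqrt{5} \approx 11.18 i$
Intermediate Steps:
$t{\left(W \right)} = -61$ ($t{\left(W \right)} = -3 - 58 = -61$)
$D = -64$ ($D = \left(-4\right)^{3} = -64$)
$Z{\left(I,j \right)} = -64$
$\sqrt{Z{\left(11,39 \right)} + t{\left(-35 \right)}} = \sqrt{-64 - 61} = \sqrt{-125} = 5 i \sqrt{5}$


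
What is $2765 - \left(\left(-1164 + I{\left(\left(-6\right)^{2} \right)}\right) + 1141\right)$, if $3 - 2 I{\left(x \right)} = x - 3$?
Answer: $2803$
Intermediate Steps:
$I{\left(x \right)} = 3 - \frac{x}{2}$ ($I{\left(x \right)} = \frac{3}{2} - \frac{x - 3}{2} = \frac{3}{2} - \frac{-3 + x}{2} = \frac{3}{2} - \left(- \frac{3}{2} + \frac{x}{2}\right) = 3 - \frac{x}{2}$)
$2765 - \left(\left(-1164 + I{\left(\left(-6\right)^{2} \right)}\right) + 1141\right) = 2765 - \left(\left(-1164 + \left(3 - \frac{\left(-6\right)^{2}}{2}\right)\right) + 1141\right) = 2765 - \left(\left(-1164 + \left(3 - 18\right)\right) + 1141\right) = 2765 - \left(\left(-1164 - 15\right) + 1141\right) = 2765 - \left(-1179 + 1141\right) = 2765 - -38 = 2765 + 38 = 2803$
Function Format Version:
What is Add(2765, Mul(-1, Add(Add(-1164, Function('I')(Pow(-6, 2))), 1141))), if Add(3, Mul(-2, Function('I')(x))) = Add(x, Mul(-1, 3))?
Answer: 2803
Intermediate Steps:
Function('I')(x) = Add(3, Mul(Rational(-1, 2), x)) (Function('I')(x) = Add(Rational(3, 2), Mul(Rational(-1, 2), Add(x, Mul(-1, 3)))) = Add(Rational(3, 2), Mul(Rational(-1, 2), Add(x, -3))) = Add(Rational(3, 2), Mul(Rational(-1, 2), Add(-3, x))) = Add(Rational(3, 2), Add(Rational(3, 2), Mul(Rational(-1, 2), x))) = Add(3, Mul(Rational(-1, 2), x)))
Add(2765, Mul(-1, Add(Add(-1164, Function('I')(Pow(-6, 2))), 1141))) = Add(2765, Mul(-1, Add(Add(-1164, Add(3, Mul(Rational(-1, 2), Pow(-6, 2)))), 1141))) = Add(2765, Mul(-1, Add(Add(-1164, Add(3, Mul(Rational(-1, 2), 36))), 1141))) = Add(2765, Mul(-1, Add(Add(-1164, Add(3, -18)), 1141))) = Add(2765, Mul(-1, Add(Add(-1164, -15), 1141))) = Add(2765, Mul(-1, Add(-1179, 1141))) = Add(2765, Mul(-1, -38)) = Add(2765, 38) = 2803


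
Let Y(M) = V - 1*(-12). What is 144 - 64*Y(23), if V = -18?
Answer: 528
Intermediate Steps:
Y(M) = -6 (Y(M) = -18 - 1*(-12) = -18 + 12 = -6)
144 - 64*Y(23) = 144 - 64*(-6) = 144 + 384 = 528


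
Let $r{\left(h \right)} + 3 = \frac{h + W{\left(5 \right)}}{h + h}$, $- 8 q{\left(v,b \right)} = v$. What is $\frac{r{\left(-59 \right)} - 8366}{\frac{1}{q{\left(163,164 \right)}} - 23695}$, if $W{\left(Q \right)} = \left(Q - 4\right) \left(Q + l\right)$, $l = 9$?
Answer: $\frac{160962011}{455750574} \approx 0.35318$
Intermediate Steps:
$q{\left(v,b \right)} = - \frac{v}{8}$
$W{\left(Q \right)} = \left(-4 + Q\right) \left(9 + Q\right)$ ($W{\left(Q \right)} = \left(Q - 4\right) \left(Q + 9\right) = \left(-4 + Q\right) \left(9 + Q\right)$)
$r{\left(h \right)} = -3 + \frac{14 + h}{2 h}$ ($r{\left(h \right)} = -3 + \frac{h + \left(-36 + 5^{2} + 5 \cdot 5\right)}{h + h} = -3 + \frac{h + \left(-36 + 25 + 25\right)}{2 h} = -3 + \left(h + 14\right) \frac{1}{2 h} = -3 + \left(14 + h\right) \frac{1}{2 h} = -3 + \frac{14 + h}{2 h}$)
$\frac{r{\left(-59 \right)} - 8366}{\frac{1}{q{\left(163,164 \right)}} - 23695} = \frac{\left(- \frac{5}{2} + \frac{7}{-59}\right) - 8366}{\frac{1}{\left(- \frac{1}{8}\right) 163} - 23695} = \frac{\left(- \frac{5}{2} + 7 \left(- \frac{1}{59}\right)\right) - 8366}{\frac{1}{- \frac{163}{8}} - 23695} = \frac{\left(- \frac{5}{2} - \frac{7}{59}\right) - 8366}{- \frac{8}{163} - 23695} = \frac{- \frac{309}{118} - 8366}{- \frac{3862293}{163}} = \left(- \frac{987497}{118}\right) \left(- \frac{163}{3862293}\right) = \frac{160962011}{455750574}$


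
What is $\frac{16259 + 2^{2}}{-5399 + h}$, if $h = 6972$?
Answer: $\frac{1251}{121} \approx 10.339$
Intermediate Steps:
$\frac{16259 + 2^{2}}{-5399 + h} = \frac{16259 + 2^{2}}{-5399 + 6972} = \frac{16259 + 4}{1573} = 16263 \cdot \frac{1}{1573} = \frac{1251}{121}$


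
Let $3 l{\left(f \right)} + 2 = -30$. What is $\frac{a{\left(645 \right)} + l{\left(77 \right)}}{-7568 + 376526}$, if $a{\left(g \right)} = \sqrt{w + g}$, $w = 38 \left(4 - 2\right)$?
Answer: $- \frac{16}{553437} + \frac{\sqrt{721}}{368958} \approx 4.3866 \cdot 10^{-5}$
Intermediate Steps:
$l{\left(f \right)} = - \frac{32}{3}$ ($l{\left(f \right)} = - \frac{2}{3} + \frac{1}{3} \left(-30\right) = - \frac{2}{3} - 10 = - \frac{32}{3}$)
$w = 76$ ($w = 38 \cdot 2 = 76$)
$a{\left(g \right)} = \sqrt{76 + g}$
$\frac{a{\left(645 \right)} + l{\left(77 \right)}}{-7568 + 376526} = \frac{\sqrt{76 + 645} - \frac{32}{3}}{-7568 + 376526} = \frac{\sqrt{721} - \frac{32}{3}}{368958} = \left(- \frac{32}{3} + \sqrt{721}\right) \frac{1}{368958} = - \frac{16}{553437} + \frac{\sqrt{721}}{368958}$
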